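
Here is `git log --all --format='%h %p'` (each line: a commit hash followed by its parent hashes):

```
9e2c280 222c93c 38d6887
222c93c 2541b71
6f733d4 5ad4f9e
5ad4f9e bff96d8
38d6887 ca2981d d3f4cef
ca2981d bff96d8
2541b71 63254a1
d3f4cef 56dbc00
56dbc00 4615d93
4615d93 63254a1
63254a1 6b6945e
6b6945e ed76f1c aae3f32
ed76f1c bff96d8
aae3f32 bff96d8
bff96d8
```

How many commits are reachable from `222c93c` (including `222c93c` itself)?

Walking parent pointers from 222c93c: reachable set = {222c93c, 2541b71, 63254a1, 6b6945e, aae3f32, bff96d8, ed76f1c}.
That is 7 commits.

7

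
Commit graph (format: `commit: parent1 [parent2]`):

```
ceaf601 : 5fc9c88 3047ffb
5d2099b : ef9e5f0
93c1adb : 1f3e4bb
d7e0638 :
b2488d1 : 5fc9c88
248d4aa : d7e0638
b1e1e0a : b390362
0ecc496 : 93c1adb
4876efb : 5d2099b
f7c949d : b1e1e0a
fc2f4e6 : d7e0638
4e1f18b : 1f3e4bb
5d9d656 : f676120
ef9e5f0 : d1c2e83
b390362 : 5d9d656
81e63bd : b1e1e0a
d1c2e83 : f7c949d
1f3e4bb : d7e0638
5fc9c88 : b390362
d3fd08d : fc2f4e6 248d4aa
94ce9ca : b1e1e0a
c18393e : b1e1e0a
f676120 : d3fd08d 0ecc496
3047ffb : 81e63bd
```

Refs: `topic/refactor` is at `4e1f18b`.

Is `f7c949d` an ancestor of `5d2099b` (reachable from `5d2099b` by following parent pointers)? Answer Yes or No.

Yes

Ancestors of 5d2099b (commits reachable by following parents): {0ecc496, 1f3e4bb, 248d4aa, 5d2099b, 5d9d656, 93c1adb, b1e1e0a, b390362, d1c2e83, d3fd08d, d7e0638, ef9e5f0, f676120, f7c949d, fc2f4e6}.
f7c949d is in that set, so it is an ancestor of 5d2099b.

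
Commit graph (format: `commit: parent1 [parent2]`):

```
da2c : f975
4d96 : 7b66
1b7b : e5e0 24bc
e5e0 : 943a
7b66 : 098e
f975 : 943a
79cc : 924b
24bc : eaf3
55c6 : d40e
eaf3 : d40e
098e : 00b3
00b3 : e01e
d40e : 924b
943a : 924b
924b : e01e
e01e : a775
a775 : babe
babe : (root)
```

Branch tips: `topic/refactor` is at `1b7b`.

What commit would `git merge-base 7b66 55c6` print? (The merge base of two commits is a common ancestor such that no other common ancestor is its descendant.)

e01e

Ancestors of 7b66: {00b3, 098e, 7b66, a775, babe, e01e}.
Ancestors of 55c6: {55c6, 924b, a775, babe, d40e, e01e}.
Common ancestors: {a775, babe, e01e}.
Among these, e01e is not an ancestor of any other common ancestor — it is the merge base.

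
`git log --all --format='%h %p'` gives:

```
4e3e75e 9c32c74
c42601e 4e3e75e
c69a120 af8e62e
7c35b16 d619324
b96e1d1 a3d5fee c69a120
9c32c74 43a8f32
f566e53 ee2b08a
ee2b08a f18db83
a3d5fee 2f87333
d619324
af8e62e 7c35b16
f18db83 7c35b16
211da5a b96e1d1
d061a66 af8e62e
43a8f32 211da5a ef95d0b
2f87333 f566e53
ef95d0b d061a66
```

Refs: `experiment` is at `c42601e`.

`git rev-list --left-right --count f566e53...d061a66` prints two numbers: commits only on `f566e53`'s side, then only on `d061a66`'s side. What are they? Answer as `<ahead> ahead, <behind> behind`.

3 ahead, 2 behind

Reachable from f566e53: {7c35b16, d619324, ee2b08a, f18db83, f566e53}.
Reachable from d061a66: {7c35b16, af8e62e, d061a66, d619324}.
Only in f566e53's history (ahead): {ee2b08a, f18db83, f566e53} — 3.
Only in d061a66's history (behind): {af8e62e, d061a66} — 2.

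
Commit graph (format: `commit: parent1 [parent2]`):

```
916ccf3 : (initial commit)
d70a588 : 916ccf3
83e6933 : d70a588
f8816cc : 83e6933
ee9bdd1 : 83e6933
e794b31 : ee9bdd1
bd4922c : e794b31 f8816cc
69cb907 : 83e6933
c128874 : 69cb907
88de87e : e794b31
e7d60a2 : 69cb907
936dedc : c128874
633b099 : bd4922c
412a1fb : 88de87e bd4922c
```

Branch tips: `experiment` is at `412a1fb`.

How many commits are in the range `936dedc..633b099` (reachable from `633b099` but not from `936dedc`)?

5

Reachable from 633b099: {633b099, 83e6933, 916ccf3, bd4922c, d70a588, e794b31, ee9bdd1, f8816cc}.
Reachable from 936dedc: {69cb907, 83e6933, 916ccf3, 936dedc, c128874, d70a588}.
In 633b099's history but not 936dedc's: {633b099, bd4922c, e794b31, ee9bdd1, f8816cc} — 5 commits.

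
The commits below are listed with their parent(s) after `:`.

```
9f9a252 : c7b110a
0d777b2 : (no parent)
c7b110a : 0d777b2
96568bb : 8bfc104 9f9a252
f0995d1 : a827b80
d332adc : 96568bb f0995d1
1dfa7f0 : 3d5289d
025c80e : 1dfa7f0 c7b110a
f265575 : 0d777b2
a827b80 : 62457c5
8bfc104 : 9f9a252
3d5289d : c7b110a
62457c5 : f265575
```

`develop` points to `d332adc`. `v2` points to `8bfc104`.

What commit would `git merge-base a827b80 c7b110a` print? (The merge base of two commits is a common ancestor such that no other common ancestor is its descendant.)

0d777b2

Ancestors of a827b80: {0d777b2, 62457c5, a827b80, f265575}.
Ancestors of c7b110a: {0d777b2, c7b110a}.
Common ancestors: {0d777b2}.
The only common ancestor is 0d777b2, so it is the merge base.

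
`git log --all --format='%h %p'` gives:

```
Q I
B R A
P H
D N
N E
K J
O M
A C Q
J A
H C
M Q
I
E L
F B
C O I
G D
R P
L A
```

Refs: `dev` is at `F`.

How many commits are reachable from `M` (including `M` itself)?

Walking parent pointers from M: reachable set = {I, M, Q}.
That is 3 commits.

3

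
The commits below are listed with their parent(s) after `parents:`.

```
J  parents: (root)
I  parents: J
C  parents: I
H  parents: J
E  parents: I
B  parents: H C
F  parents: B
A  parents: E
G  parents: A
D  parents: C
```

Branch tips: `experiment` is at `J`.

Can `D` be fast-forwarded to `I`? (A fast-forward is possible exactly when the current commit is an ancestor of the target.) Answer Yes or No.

A fast-forward from D to I is possible iff D is an ancestor of I.
Ancestors of I: {I, J}.
D is not among them, so fast-forward is not possible.

No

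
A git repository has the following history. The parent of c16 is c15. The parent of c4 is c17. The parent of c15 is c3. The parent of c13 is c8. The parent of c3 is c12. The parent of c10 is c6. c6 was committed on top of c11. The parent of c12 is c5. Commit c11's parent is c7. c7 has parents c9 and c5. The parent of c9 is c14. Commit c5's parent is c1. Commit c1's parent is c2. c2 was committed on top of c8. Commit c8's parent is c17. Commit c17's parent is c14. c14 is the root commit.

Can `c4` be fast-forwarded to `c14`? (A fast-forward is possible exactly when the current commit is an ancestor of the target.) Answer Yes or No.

A fast-forward from c4 to c14 is possible iff c4 is an ancestor of c14.
Ancestors of c14: {c14}.
c4 is not among them, so fast-forward is not possible.

No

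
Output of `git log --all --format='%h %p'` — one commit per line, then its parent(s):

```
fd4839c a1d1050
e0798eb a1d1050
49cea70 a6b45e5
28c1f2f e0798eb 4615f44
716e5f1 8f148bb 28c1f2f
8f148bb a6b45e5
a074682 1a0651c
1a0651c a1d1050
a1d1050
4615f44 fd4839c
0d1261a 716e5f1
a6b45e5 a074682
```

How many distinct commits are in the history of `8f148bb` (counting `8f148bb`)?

Walking parent pointers from 8f148bb: reachable set = {1a0651c, 8f148bb, a074682, a1d1050, a6b45e5}.
That is 5 commits.

5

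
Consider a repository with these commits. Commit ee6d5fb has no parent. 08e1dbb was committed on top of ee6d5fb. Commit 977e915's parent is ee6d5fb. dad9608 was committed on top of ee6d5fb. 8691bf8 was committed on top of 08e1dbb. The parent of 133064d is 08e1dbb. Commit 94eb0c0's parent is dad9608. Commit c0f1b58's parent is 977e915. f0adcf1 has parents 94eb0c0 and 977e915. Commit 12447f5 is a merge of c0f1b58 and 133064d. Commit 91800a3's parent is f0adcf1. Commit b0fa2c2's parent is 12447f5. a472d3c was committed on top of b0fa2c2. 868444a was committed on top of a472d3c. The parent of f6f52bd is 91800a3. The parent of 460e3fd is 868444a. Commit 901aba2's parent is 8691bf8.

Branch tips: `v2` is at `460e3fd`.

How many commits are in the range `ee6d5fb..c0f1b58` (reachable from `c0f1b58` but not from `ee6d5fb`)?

Reachable from c0f1b58: {977e915, c0f1b58, ee6d5fb}.
Reachable from ee6d5fb: {ee6d5fb}.
In c0f1b58's history but not ee6d5fb's: {977e915, c0f1b58} — 2 commits.

2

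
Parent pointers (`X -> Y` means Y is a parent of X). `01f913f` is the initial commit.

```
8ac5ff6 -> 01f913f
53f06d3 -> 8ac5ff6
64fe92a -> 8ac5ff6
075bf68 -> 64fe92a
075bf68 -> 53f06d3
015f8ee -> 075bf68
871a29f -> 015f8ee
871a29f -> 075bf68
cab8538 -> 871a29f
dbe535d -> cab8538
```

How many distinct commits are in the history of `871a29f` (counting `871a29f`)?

Walking parent pointers from 871a29f: reachable set = {015f8ee, 01f913f, 075bf68, 53f06d3, 64fe92a, 871a29f, 8ac5ff6}.
That is 7 commits.

7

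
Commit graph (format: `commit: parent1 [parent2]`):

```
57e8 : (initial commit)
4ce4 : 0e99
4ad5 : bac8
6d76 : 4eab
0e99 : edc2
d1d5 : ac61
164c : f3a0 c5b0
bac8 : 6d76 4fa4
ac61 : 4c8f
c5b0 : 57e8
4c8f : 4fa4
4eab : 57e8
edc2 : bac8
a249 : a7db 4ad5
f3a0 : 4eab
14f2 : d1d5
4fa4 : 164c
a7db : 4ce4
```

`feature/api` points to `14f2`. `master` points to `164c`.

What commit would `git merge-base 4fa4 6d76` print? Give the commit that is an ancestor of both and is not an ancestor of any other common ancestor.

4eab

Ancestors of 4fa4: {164c, 4eab, 4fa4, 57e8, c5b0, f3a0}.
Ancestors of 6d76: {4eab, 57e8, 6d76}.
Common ancestors: {4eab, 57e8}.
Among these, 4eab is not an ancestor of any other common ancestor — it is the merge base.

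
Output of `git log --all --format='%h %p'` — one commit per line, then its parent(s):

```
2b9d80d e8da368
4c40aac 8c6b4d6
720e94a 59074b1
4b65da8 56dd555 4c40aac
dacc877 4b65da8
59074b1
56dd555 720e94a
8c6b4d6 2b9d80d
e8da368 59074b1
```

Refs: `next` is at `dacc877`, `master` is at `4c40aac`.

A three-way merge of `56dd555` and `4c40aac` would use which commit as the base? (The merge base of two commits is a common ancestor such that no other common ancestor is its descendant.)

Ancestors of 56dd555: {56dd555, 59074b1, 720e94a}.
Ancestors of 4c40aac: {2b9d80d, 4c40aac, 59074b1, 8c6b4d6, e8da368}.
Common ancestors: {59074b1}.
The only common ancestor is 59074b1, so it is the merge base.

59074b1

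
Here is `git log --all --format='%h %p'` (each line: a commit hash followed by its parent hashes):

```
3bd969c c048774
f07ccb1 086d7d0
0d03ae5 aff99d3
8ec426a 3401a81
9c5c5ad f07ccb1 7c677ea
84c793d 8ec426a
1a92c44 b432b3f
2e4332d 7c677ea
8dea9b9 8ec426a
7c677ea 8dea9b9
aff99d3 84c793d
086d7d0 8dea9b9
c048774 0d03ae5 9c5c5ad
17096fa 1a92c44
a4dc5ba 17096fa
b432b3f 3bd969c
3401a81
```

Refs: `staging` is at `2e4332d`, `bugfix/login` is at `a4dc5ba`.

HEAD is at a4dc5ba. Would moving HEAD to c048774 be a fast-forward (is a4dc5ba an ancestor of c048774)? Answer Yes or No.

A fast-forward from a4dc5ba to c048774 is possible iff a4dc5ba is an ancestor of c048774.
Ancestors of c048774: {086d7d0, 0d03ae5, 3401a81, 7c677ea, 84c793d, 8dea9b9, 8ec426a, 9c5c5ad, aff99d3, c048774, f07ccb1}.
a4dc5ba is not among them, so fast-forward is not possible.

No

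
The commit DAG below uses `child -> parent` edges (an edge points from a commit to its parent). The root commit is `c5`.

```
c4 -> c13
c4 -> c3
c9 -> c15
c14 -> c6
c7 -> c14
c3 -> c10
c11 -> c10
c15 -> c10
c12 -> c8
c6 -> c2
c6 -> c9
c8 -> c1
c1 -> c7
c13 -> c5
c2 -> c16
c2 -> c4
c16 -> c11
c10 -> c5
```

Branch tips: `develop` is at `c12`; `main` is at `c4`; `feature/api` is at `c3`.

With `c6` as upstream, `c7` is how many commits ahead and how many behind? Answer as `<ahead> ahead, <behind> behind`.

2 ahead, 0 behind

Reachable from c7: {c10, c11, c13, c14, c15, c16, c2, c3, c4, c5, c6, c7, c9}.
Reachable from c6: {c10, c11, c13, c15, c16, c2, c3, c4, c5, c6, c9}.
Only in c7's history (ahead): {c14, c7} — 2.
Only in c6's history (behind): {} — 0.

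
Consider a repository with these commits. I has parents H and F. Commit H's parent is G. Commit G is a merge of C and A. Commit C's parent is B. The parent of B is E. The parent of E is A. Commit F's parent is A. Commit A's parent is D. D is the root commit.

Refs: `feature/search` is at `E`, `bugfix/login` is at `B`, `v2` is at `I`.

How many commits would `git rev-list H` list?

7

Walking parent pointers from H: reachable set = {A, B, C, D, E, G, H}.
That is 7 commits.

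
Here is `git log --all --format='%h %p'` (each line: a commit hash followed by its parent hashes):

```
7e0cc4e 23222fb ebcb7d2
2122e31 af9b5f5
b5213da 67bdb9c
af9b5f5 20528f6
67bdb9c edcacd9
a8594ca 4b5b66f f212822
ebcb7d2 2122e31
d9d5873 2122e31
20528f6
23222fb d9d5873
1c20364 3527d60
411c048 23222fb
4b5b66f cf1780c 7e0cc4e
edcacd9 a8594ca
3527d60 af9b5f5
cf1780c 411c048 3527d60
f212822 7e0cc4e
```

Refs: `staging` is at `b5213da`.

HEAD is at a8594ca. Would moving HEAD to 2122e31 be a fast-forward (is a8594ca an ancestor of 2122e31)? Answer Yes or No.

A fast-forward from a8594ca to 2122e31 is possible iff a8594ca is an ancestor of 2122e31.
Ancestors of 2122e31: {20528f6, 2122e31, af9b5f5}.
a8594ca is not among them, so fast-forward is not possible.

No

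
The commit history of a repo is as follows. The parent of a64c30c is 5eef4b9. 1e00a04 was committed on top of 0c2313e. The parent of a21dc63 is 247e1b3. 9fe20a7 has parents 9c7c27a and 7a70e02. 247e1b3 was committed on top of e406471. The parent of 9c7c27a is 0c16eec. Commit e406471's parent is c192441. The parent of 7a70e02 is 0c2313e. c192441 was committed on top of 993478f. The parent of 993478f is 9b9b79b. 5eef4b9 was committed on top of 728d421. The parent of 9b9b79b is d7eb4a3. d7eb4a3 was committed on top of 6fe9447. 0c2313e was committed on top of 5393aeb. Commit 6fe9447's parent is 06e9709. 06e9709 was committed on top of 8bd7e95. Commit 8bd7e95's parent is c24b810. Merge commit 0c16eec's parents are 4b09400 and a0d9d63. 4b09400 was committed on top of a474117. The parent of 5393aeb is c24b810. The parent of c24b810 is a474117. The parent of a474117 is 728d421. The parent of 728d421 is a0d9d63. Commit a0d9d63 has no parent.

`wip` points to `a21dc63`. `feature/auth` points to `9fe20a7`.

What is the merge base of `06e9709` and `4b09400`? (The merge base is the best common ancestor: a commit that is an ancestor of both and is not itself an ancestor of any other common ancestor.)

Ancestors of 06e9709: {06e9709, 728d421, 8bd7e95, a0d9d63, a474117, c24b810}.
Ancestors of 4b09400: {4b09400, 728d421, a0d9d63, a474117}.
Common ancestors: {728d421, a0d9d63, a474117}.
Among these, a474117 is not an ancestor of any other common ancestor — it is the merge base.

a474117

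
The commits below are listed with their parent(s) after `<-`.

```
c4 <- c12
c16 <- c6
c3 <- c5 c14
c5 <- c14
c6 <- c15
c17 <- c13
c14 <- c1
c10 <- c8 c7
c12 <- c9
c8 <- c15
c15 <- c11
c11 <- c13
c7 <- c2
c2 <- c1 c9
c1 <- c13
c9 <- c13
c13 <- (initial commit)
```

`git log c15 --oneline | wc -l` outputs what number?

Walking parent pointers from c15: reachable set = {c11, c13, c15}.
That is 3 commits.

3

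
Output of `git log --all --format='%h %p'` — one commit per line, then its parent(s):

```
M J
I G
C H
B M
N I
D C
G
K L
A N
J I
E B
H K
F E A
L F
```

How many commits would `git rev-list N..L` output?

Reachable from L: {A, B, E, F, G, I, J, L, M, N}.
Reachable from N: {G, I, N}.
In L's history but not N's: {A, B, E, F, J, L, M} — 7 commits.

7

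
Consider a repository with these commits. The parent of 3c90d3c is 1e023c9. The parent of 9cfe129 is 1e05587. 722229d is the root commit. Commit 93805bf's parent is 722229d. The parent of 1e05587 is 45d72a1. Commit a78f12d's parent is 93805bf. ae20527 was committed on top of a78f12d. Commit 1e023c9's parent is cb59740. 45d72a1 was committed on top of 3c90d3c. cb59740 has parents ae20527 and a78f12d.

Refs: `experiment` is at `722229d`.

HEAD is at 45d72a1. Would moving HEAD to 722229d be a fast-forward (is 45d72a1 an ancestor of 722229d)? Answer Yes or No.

No

A fast-forward from 45d72a1 to 722229d is possible iff 45d72a1 is an ancestor of 722229d.
Ancestors of 722229d: {722229d}.
45d72a1 is not among them, so fast-forward is not possible.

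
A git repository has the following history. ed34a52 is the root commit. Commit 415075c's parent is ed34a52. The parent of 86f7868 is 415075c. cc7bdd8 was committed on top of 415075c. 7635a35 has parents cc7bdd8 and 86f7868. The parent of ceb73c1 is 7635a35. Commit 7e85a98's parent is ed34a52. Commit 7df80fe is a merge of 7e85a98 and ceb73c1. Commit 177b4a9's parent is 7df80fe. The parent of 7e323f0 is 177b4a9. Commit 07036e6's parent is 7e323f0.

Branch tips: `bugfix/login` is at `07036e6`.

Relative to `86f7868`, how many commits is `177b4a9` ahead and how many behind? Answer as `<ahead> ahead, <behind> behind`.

6 ahead, 0 behind

Reachable from 177b4a9: {177b4a9, 415075c, 7635a35, 7df80fe, 7e85a98, 86f7868, cc7bdd8, ceb73c1, ed34a52}.
Reachable from 86f7868: {415075c, 86f7868, ed34a52}.
Only in 177b4a9's history (ahead): {177b4a9, 7635a35, 7df80fe, 7e85a98, cc7bdd8, ceb73c1} — 6.
Only in 86f7868's history (behind): {} — 0.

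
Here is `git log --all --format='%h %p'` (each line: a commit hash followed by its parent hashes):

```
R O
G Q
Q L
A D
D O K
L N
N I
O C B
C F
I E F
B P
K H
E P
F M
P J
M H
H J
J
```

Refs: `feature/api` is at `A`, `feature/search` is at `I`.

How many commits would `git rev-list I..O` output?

3

Reachable from O: {B, C, F, H, J, M, O, P}.
Reachable from I: {E, F, H, I, J, M, P}.
In O's history but not I's: {B, C, O} — 3 commits.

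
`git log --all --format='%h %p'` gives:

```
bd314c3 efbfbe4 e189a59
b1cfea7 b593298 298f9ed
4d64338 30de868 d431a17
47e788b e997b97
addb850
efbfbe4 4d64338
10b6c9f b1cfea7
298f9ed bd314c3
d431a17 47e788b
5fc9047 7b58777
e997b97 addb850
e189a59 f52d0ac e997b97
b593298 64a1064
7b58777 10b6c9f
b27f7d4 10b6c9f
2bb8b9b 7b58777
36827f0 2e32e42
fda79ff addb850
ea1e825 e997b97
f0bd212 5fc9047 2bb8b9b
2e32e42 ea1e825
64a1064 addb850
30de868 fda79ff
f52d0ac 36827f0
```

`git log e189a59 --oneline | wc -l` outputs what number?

Walking parent pointers from e189a59: reachable set = {2e32e42, 36827f0, addb850, e189a59, e997b97, ea1e825, f52d0ac}.
That is 7 commits.

7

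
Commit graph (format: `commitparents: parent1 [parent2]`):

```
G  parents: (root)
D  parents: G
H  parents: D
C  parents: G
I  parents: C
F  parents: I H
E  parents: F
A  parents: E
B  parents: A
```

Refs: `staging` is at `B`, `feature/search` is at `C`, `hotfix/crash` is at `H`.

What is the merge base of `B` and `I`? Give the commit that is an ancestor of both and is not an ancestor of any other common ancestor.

I

Ancestors of B: {A, B, C, D, E, F, G, H, I}.
Ancestors of I: {C, G, I}.
Common ancestors: {C, G, I}.
Among these, I is not an ancestor of any other common ancestor — it is the merge base.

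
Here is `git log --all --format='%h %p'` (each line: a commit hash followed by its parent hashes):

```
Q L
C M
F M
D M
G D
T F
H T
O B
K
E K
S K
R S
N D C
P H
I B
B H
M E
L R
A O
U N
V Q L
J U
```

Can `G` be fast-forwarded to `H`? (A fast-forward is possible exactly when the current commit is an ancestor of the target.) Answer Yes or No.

No

A fast-forward from G to H is possible iff G is an ancestor of H.
Ancestors of H: {E, F, H, K, M, T}.
G is not among them, so fast-forward is not possible.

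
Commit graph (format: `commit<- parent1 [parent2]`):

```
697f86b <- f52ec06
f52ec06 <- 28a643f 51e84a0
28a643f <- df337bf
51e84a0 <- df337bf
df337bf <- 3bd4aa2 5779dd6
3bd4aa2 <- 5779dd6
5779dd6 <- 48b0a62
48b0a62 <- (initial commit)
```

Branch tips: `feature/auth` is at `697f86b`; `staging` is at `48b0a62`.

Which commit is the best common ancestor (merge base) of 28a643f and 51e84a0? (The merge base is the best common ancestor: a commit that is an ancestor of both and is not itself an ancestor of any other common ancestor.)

df337bf

Ancestors of 28a643f: {28a643f, 3bd4aa2, 48b0a62, 5779dd6, df337bf}.
Ancestors of 51e84a0: {3bd4aa2, 48b0a62, 51e84a0, 5779dd6, df337bf}.
Common ancestors: {3bd4aa2, 48b0a62, 5779dd6, df337bf}.
Among these, df337bf is not an ancestor of any other common ancestor — it is the merge base.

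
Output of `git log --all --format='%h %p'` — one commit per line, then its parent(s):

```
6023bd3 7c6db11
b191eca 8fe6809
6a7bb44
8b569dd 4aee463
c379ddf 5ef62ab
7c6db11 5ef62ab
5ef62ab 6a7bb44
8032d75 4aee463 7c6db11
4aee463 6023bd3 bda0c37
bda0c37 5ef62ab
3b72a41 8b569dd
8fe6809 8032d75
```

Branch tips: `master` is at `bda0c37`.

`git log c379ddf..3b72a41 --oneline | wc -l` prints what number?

6

Reachable from 3b72a41: {3b72a41, 4aee463, 5ef62ab, 6023bd3, 6a7bb44, 7c6db11, 8b569dd, bda0c37}.
Reachable from c379ddf: {5ef62ab, 6a7bb44, c379ddf}.
In 3b72a41's history but not c379ddf's: {3b72a41, 4aee463, 6023bd3, 7c6db11, 8b569dd, bda0c37} — 6 commits.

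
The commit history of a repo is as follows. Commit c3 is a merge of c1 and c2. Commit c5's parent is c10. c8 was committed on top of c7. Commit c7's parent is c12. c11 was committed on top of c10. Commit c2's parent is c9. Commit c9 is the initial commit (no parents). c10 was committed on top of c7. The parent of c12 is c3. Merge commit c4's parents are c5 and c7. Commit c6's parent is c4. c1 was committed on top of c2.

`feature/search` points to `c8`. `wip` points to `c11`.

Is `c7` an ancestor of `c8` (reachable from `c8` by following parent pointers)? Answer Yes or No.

Yes

Ancestors of c8 (commits reachable by following parents): {c1, c12, c2, c3, c7, c8, c9}.
c7 is in that set, so it is an ancestor of c8.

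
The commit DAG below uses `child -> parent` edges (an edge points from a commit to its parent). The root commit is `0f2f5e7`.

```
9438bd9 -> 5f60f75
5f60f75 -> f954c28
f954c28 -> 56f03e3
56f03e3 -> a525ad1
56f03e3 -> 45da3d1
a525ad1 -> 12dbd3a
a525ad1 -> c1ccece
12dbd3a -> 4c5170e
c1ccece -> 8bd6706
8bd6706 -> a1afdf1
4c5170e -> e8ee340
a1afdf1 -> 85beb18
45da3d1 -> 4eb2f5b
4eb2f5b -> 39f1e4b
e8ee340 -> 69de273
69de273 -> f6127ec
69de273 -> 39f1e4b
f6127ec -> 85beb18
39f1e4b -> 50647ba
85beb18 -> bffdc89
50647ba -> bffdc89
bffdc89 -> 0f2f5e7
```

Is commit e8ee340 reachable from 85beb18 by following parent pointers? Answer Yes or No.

Ancestors of 85beb18: {0f2f5e7, 85beb18, bffdc89}.
e8ee340 is not in that set, so it is not an ancestor of 85beb18.

No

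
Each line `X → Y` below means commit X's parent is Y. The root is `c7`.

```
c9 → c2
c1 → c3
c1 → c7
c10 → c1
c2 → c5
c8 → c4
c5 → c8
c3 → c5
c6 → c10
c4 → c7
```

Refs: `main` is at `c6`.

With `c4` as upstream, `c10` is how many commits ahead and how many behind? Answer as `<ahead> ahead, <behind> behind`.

Reachable from c10: {c1, c10, c3, c4, c5, c7, c8}.
Reachable from c4: {c4, c7}.
Only in c10's history (ahead): {c1, c10, c3, c5, c8} — 5.
Only in c4's history (behind): {} — 0.

5 ahead, 0 behind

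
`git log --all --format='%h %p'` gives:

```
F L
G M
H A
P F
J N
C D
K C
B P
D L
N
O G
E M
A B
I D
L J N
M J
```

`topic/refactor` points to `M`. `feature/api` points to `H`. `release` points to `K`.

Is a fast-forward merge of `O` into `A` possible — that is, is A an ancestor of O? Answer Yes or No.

A fast-forward from A to O is possible iff A is an ancestor of O.
Ancestors of O: {G, J, M, N, O}.
A is not among them, so fast-forward is not possible.

No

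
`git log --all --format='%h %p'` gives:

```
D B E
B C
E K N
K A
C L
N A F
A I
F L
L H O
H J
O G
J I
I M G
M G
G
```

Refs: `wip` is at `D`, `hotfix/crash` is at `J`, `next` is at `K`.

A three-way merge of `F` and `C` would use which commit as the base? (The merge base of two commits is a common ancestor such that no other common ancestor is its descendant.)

Ancestors of F: {F, G, H, I, J, L, M, O}.
Ancestors of C: {C, G, H, I, J, L, M, O}.
Common ancestors: {G, H, I, J, L, M, O}.
Among these, L is not an ancestor of any other common ancestor — it is the merge base.

L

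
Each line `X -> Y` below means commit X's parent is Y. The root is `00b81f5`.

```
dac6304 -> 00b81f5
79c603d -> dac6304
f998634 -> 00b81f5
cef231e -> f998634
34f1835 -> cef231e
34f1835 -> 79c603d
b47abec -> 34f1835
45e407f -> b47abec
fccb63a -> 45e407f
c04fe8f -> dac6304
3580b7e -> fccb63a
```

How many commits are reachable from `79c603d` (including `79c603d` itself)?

3

Walking parent pointers from 79c603d: reachable set = {00b81f5, 79c603d, dac6304}.
That is 3 commits.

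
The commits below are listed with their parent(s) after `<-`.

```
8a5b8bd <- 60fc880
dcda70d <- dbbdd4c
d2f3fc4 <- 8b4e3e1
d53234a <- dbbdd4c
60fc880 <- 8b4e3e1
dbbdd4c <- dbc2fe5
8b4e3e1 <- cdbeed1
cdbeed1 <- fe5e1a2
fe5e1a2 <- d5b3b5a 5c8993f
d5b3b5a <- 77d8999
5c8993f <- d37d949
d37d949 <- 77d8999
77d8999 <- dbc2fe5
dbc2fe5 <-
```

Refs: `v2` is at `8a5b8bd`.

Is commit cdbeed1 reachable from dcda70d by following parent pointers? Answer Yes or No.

No

Ancestors of dcda70d: {dbbdd4c, dbc2fe5, dcda70d}.
cdbeed1 is not in that set, so it is not an ancestor of dcda70d.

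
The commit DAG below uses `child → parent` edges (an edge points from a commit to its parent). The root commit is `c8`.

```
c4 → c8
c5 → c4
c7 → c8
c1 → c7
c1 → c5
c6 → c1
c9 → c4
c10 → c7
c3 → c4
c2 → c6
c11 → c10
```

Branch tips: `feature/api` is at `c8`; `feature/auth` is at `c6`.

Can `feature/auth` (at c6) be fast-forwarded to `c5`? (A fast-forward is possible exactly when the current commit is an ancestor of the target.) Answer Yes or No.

No

A fast-forward from c6 to c5 is possible iff c6 is an ancestor of c5.
Ancestors of c5: {c4, c5, c8}.
c6 is not among them, so fast-forward is not possible.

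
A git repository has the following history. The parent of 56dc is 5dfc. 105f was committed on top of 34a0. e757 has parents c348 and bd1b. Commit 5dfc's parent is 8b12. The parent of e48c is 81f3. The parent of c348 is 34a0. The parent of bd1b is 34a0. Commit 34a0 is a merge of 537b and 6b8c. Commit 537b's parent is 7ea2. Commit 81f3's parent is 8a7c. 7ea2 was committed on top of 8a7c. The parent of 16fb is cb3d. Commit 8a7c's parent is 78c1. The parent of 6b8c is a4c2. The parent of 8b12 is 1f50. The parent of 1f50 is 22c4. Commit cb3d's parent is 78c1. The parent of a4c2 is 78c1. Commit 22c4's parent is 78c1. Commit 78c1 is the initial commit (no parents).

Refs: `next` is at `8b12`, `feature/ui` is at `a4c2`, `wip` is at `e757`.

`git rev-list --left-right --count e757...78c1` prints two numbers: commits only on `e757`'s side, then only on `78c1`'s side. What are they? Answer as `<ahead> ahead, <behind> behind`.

9 ahead, 0 behind

Reachable from e757: {34a0, 537b, 6b8c, 78c1, 7ea2, 8a7c, a4c2, bd1b, c348, e757}.
Reachable from 78c1: {78c1}.
Only in e757's history (ahead): {34a0, 537b, 6b8c, 7ea2, 8a7c, a4c2, bd1b, c348, e757} — 9.
Only in 78c1's history (behind): {} — 0.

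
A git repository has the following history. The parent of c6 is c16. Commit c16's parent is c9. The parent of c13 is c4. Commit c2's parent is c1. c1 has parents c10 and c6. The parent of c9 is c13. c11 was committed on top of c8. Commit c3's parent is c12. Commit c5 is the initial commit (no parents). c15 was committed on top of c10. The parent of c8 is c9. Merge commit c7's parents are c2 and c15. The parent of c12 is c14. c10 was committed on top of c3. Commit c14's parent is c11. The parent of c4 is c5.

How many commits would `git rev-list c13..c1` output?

10

Reachable from c1: {c1, c10, c11, c12, c13, c14, c16, c3, c4, c5, c6, c8, c9}.
Reachable from c13: {c13, c4, c5}.
In c1's history but not c13's: {c1, c10, c11, c12, c14, c16, c3, c6, c8, c9} — 10 commits.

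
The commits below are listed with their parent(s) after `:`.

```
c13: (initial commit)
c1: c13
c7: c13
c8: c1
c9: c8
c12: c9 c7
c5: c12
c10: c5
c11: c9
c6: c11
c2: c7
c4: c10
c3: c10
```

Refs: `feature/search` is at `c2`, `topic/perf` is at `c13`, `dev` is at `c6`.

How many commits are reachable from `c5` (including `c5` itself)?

Walking parent pointers from c5: reachable set = {c1, c12, c13, c5, c7, c8, c9}.
That is 7 commits.

7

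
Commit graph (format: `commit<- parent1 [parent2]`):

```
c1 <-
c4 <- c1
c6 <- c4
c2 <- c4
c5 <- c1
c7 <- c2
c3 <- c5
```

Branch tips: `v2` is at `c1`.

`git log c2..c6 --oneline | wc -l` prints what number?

Reachable from c6: {c1, c4, c6}.
Reachable from c2: {c1, c2, c4}.
In c6's history but not c2's: {c6} — 1 commit.

1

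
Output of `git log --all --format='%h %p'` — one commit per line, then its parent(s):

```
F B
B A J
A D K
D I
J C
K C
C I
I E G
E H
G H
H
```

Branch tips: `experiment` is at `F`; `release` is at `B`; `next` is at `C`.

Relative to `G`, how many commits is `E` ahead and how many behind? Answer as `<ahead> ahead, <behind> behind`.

Reachable from E: {E, H}.
Reachable from G: {G, H}.
Only in E's history (ahead): {E} — 1.
Only in G's history (behind): {G} — 1.

1 ahead, 1 behind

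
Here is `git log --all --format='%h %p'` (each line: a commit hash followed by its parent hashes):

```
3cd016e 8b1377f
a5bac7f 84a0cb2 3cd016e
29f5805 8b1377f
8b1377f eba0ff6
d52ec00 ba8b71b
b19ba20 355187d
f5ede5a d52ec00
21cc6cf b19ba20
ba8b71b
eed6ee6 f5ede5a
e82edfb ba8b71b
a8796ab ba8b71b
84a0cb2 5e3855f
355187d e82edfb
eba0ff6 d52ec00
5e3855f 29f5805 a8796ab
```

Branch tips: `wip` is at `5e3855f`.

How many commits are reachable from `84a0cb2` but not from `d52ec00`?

6

Reachable from 84a0cb2: {29f5805, 5e3855f, 84a0cb2, 8b1377f, a8796ab, ba8b71b, d52ec00, eba0ff6}.
Reachable from d52ec00: {ba8b71b, d52ec00}.
In 84a0cb2's history but not d52ec00's: {29f5805, 5e3855f, 84a0cb2, 8b1377f, a8796ab, eba0ff6} — 6 commits.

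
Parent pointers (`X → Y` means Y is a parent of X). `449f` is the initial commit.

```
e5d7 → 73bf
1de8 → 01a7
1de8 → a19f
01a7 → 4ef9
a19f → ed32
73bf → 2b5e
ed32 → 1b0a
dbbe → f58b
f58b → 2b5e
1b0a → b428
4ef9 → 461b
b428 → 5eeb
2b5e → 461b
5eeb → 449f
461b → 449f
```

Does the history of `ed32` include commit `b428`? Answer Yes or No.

Yes

Ancestors of ed32 (commits reachable by following parents): {1b0a, 449f, 5eeb, b428, ed32}.
b428 is in that set, so it is an ancestor of ed32.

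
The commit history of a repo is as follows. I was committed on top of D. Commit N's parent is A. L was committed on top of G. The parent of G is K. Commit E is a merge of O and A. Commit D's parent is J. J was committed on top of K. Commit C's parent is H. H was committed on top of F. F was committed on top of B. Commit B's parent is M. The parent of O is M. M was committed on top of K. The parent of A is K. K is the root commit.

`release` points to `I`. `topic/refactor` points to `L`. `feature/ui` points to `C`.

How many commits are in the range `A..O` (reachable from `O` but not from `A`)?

2

Reachable from O: {K, M, O}.
Reachable from A: {A, K}.
In O's history but not A's: {M, O} — 2 commits.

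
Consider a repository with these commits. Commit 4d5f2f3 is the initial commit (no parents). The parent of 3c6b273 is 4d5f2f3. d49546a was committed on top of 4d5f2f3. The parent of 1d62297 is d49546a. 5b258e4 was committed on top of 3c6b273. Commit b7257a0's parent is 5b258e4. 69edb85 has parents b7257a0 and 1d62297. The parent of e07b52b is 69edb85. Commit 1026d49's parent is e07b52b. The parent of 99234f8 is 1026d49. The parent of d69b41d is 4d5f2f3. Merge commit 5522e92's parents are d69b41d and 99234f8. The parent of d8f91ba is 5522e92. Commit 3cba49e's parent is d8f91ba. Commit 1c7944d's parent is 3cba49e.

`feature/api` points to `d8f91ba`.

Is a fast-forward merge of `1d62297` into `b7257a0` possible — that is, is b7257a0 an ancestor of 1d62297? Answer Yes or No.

No

A fast-forward from b7257a0 to 1d62297 is possible iff b7257a0 is an ancestor of 1d62297.
Ancestors of 1d62297: {1d62297, 4d5f2f3, d49546a}.
b7257a0 is not among them, so fast-forward is not possible.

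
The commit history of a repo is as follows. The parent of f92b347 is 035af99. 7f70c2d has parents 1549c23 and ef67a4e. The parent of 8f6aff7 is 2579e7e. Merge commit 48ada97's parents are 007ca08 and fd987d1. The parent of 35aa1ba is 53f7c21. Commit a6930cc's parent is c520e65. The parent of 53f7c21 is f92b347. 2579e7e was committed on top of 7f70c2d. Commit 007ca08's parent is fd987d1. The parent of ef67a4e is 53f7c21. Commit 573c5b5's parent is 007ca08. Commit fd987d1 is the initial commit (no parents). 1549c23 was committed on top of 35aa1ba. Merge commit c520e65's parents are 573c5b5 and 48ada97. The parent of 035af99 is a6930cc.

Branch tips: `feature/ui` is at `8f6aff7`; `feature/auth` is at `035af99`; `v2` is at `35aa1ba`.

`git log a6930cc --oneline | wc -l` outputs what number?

6

Walking parent pointers from a6930cc: reachable set = {007ca08, 48ada97, 573c5b5, a6930cc, c520e65, fd987d1}.
That is 6 commits.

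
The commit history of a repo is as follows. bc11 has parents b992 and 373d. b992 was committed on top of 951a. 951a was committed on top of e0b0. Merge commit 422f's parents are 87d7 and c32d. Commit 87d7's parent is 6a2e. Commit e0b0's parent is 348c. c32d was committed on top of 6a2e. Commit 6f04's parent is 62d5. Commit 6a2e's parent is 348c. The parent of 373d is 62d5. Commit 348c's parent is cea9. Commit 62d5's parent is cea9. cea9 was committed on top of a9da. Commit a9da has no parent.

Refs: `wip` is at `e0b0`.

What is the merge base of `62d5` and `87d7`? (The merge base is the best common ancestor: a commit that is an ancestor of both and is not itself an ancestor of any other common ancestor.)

Ancestors of 62d5: {62d5, a9da, cea9}.
Ancestors of 87d7: {348c, 6a2e, 87d7, a9da, cea9}.
Common ancestors: {a9da, cea9}.
Among these, cea9 is not an ancestor of any other common ancestor — it is the merge base.

cea9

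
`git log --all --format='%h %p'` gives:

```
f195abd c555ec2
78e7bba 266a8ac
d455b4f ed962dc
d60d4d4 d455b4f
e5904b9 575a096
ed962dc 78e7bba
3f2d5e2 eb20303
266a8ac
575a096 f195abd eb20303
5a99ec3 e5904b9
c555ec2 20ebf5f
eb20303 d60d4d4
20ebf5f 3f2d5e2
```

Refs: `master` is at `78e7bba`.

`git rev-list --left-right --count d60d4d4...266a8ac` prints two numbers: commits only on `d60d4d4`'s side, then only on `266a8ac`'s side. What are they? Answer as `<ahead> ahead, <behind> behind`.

4 ahead, 0 behind

Reachable from d60d4d4: {266a8ac, 78e7bba, d455b4f, d60d4d4, ed962dc}.
Reachable from 266a8ac: {266a8ac}.
Only in d60d4d4's history (ahead): {78e7bba, d455b4f, d60d4d4, ed962dc} — 4.
Only in 266a8ac's history (behind): {} — 0.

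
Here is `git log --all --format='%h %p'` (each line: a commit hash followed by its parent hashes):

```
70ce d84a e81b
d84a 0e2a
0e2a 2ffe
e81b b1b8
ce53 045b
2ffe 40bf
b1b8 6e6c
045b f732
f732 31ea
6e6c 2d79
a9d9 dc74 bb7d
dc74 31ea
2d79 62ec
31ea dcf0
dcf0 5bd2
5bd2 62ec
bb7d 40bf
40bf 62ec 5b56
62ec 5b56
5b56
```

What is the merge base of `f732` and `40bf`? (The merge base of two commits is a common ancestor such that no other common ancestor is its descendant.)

Ancestors of f732: {31ea, 5b56, 5bd2, 62ec, dcf0, f732}.
Ancestors of 40bf: {40bf, 5b56, 62ec}.
Common ancestors: {5b56, 62ec}.
Among these, 62ec is not an ancestor of any other common ancestor — it is the merge base.

62ec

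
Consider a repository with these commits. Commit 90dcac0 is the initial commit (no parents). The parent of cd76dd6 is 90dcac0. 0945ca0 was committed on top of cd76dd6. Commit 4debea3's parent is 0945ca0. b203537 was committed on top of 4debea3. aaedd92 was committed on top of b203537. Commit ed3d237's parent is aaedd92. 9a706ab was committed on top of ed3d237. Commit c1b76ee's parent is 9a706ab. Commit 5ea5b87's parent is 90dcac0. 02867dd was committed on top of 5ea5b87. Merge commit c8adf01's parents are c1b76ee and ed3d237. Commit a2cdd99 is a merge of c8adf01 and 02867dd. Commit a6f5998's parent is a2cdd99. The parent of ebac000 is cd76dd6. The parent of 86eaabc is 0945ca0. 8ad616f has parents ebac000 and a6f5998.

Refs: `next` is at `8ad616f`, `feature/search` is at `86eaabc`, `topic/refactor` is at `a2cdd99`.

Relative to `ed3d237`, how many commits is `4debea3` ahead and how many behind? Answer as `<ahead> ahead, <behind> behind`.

0 ahead, 3 behind

Reachable from 4debea3: {0945ca0, 4debea3, 90dcac0, cd76dd6}.
Reachable from ed3d237: {0945ca0, 4debea3, 90dcac0, aaedd92, b203537, cd76dd6, ed3d237}.
Only in 4debea3's history (ahead): {} — 0.
Only in ed3d237's history (behind): {aaedd92, b203537, ed3d237} — 3.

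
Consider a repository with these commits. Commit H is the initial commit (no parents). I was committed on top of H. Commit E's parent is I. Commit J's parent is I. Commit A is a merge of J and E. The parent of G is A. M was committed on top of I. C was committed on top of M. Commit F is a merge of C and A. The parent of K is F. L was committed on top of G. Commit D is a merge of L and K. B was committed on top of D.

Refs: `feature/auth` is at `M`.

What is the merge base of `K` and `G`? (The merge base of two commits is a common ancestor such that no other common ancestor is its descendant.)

Ancestors of K: {A, C, E, F, H, I, J, K, M}.
Ancestors of G: {A, E, G, H, I, J}.
Common ancestors: {A, E, H, I, J}.
Among these, A is not an ancestor of any other common ancestor — it is the merge base.

A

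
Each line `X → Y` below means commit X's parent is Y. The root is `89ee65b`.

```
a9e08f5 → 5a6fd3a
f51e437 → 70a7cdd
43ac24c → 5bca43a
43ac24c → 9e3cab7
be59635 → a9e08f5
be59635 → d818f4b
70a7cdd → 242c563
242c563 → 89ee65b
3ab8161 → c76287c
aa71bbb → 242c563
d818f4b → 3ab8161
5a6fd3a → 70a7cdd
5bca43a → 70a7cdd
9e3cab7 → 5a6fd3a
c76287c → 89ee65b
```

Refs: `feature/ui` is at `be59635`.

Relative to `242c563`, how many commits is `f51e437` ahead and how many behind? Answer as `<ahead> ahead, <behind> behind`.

Reachable from f51e437: {242c563, 70a7cdd, 89ee65b, f51e437}.
Reachable from 242c563: {242c563, 89ee65b}.
Only in f51e437's history (ahead): {70a7cdd, f51e437} — 2.
Only in 242c563's history (behind): {} — 0.

2 ahead, 0 behind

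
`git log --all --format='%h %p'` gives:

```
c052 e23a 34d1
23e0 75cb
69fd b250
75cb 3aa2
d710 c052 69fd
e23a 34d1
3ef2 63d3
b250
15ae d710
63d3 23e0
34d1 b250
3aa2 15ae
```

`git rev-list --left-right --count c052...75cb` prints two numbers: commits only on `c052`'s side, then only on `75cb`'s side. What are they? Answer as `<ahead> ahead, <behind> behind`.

Reachable from c052: {34d1, b250, c052, e23a}.
Reachable from 75cb: {15ae, 34d1, 3aa2, 69fd, 75cb, b250, c052, d710, e23a}.
Only in c052's history (ahead): {} — 0.
Only in 75cb's history (behind): {15ae, 3aa2, 69fd, 75cb, d710} — 5.

0 ahead, 5 behind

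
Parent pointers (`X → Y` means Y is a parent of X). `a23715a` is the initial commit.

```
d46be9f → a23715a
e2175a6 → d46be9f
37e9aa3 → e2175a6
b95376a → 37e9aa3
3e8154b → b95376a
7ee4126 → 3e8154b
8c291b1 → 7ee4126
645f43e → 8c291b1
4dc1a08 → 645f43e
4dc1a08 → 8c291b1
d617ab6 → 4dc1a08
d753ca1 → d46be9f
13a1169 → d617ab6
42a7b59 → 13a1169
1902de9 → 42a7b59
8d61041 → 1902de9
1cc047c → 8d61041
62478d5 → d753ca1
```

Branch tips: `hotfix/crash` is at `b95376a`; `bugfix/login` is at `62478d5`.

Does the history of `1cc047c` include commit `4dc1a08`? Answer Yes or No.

Ancestors of 1cc047c (commits reachable by following parents): {13a1169, 1902de9, 1cc047c, 37e9aa3, 3e8154b, 42a7b59, 4dc1a08, 645f43e, 7ee4126, 8c291b1, 8d61041, a23715a, b95376a, d46be9f, d617ab6, e2175a6}.
4dc1a08 is in that set, so it is an ancestor of 1cc047c.

Yes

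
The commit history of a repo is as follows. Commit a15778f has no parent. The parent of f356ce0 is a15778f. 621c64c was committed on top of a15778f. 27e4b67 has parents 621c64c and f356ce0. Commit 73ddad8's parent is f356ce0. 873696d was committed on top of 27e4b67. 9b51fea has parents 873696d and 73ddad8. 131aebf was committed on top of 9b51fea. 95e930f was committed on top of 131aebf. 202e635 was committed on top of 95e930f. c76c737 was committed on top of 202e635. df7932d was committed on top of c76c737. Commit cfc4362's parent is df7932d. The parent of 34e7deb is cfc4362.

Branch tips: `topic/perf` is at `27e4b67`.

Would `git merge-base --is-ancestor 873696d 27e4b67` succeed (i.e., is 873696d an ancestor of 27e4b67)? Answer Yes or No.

No

Ancestors of 27e4b67: {27e4b67, 621c64c, a15778f, f356ce0}.
873696d is not in that set, so it is not an ancestor of 27e4b67.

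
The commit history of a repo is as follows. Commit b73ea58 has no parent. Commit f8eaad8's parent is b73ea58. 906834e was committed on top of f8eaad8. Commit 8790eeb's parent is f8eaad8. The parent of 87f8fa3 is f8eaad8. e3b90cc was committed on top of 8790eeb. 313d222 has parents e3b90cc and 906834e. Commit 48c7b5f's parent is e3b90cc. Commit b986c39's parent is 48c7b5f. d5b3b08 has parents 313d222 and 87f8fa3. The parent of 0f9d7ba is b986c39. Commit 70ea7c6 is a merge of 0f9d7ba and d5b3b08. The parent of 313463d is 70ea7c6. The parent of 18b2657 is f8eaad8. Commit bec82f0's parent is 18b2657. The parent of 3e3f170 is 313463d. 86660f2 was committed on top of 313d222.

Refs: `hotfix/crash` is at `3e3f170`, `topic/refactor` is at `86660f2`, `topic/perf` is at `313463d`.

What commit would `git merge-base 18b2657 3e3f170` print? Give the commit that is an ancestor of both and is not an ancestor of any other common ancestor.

f8eaad8

Ancestors of 18b2657: {18b2657, b73ea58, f8eaad8}.
Ancestors of 3e3f170: {0f9d7ba, 313463d, 313d222, 3e3f170, 48c7b5f, 70ea7c6, 8790eeb, 87f8fa3, 906834e, b73ea58, b986c39, d5b3b08, e3b90cc, f8eaad8}.
Common ancestors: {b73ea58, f8eaad8}.
Among these, f8eaad8 is not an ancestor of any other common ancestor — it is the merge base.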